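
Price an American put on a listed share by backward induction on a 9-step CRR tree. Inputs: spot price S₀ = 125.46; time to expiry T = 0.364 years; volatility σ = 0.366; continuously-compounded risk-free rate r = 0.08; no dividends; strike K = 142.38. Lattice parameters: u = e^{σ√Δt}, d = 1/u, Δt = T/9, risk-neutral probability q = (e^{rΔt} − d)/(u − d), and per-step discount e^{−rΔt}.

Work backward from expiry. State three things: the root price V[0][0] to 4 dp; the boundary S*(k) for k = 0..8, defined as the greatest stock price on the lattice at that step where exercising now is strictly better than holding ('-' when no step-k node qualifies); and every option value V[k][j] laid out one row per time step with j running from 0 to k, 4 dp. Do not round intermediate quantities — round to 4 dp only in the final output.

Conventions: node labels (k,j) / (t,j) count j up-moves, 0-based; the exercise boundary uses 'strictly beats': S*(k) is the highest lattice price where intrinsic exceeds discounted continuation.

params: Δt=0.04044 u=1.07638 d=0.92904 q=0.50360 e^(-rΔt)=0.99677
t_9 payoffs: 77.6945 67.4355 55.5494 41.7782 25.8229 7.3371 0.0000 0.0000 0.0000 0.0000
t_8: node(8,0) S=69.6263 payoff=72.7537 vs cont=72.2937 → 72.7537 [stop]  node(8,1) S=80.6689 payoff=61.7111 vs cont=61.2511 → 61.7111 [stop]  node(8,2) S=93.4629 payoff=48.9171 vs cont=48.4571 → 48.9171 [stop]  node(8,3) S=108.2860 payoff=34.0940 vs cont=33.6341 → 34.0940 [stop]  node(8,4) S=125.4600 payoff=16.9200 vs cont=16.4601 → 16.9200 [stop]  node(8,5) S=145.3578 payoff=0.0000 vs cont=3.6304 → 3.6304 [wait]  node(8,6) S=168.4113 payoff=0.0000 vs cont=0.0000 → 0.0000 [wait]  node(8,7) S=195.1211 payoff=0.0000 vs cont=0.0000 → 0.0000 [wait]  node(8,8) S=226.0670 payoff=0.0000 vs cont=0.0000 → 0.0000 [wait]  ⇒ S*(8)=125.4600
t_7: node(7,0) S=74.9445 payoff=67.4355 vs cont=66.9755 → 67.4355 [stop]  node(7,1) S=86.8306 payoff=55.5494 vs cont=55.0895 → 55.5494 [stop]  node(7,2) S=100.6018 payoff=41.7782 vs cont=41.3182 → 41.7782 [stop]  node(7,3) S=116.5571 payoff=25.8229 vs cont=25.3629 → 25.8229 [stop]  node(7,4) S=135.0429 payoff=7.3371 vs cont=10.1943 → 10.1943 [wait]  node(7,5) S=156.4605 payoff=0.0000 vs cont=1.7963 → 1.7963 [wait]  node(7,6) S=181.2749 payoff=0.0000 vs cont=0.0000 → 0.0000 [wait]  node(7,7) S=210.0248 payoff=0.0000 vs cont=0.0000 → 0.0000 [wait]  ⇒ S*(7)=116.5571
t_6: node(6,0) S=80.6689 payoff=61.7111 vs cont=61.2511 → 61.7111 [stop]  node(6,1) S=93.4629 payoff=48.9171 vs cont=48.4571 → 48.9171 [stop]  node(6,2) S=108.2860 payoff=34.0940 vs cont=33.6341 → 34.0940 [stop]  node(6,3) S=125.4600 payoff=16.9200 vs cont=17.8943 → 17.8943 [wait]  node(6,4) S=145.3578 payoff=0.0000 vs cont=5.9458 → 5.9458 [wait]  node(6,5) S=168.4113 payoff=0.0000 vs cont=0.8888 → 0.8888 [wait]  node(6,6) S=195.1211 payoff=0.0000 vs cont=0.0000 → 0.0000 [wait]  ⇒ S*(6)=108.2860
t_5: node(5,0) S=86.8306 payoff=55.5494 vs cont=55.0895 → 55.5494 [stop]  node(5,1) S=100.6018 payoff=41.7782 vs cont=41.3182 → 41.7782 [stop]  node(5,2) S=116.5571 payoff=25.8229 vs cont=25.8520 → 25.8520 [wait]  node(5,3) S=135.0429 payoff=7.3371 vs cont=11.8386 → 11.8386 [wait]  node(5,4) S=156.4605 payoff=0.0000 vs cont=3.3881 → 3.3881 [wait]  node(5,5) S=181.2749 payoff=0.0000 vs cont=0.4398 → 0.4398 [wait]  ⇒ S*(5)=100.6018
t_4: node(4,0) S=93.4629 payoff=48.9171 vs cont=48.4571 → 48.9171 [stop]  node(4,1) S=108.2860 payoff=34.0940 vs cont=33.6487 → 34.0940 [stop]  node(4,2) S=125.4600 payoff=16.9200 vs cont=18.7341 → 18.7341 [wait]  node(4,3) S=145.3578 payoff=0.0000 vs cont=7.5584 → 7.5584 [wait]  node(4,4) S=168.4113 payoff=0.0000 vs cont=1.8972 → 1.8972 [wait]  ⇒ S*(4)=108.2860
t_3: node(3,0) S=100.6018 payoff=41.7782 vs cont=41.3182 → 41.7782 [stop]  node(3,1) S=116.5571 payoff=25.8229 vs cont=26.2736 → 26.2736 [wait]  node(3,2) S=135.0429 payoff=7.3371 vs cont=13.0637 → 13.0637 [wait]  node(3,3) S=156.4605 payoff=0.0000 vs cont=4.6922 → 4.6922 [wait]  ⇒ S*(3)=100.6018
t_2: node(2,0) S=108.2860 payoff=34.0940 vs cont=33.8603 → 34.0940 [stop]  node(2,1) S=125.4600 payoff=16.9200 vs cont=19.5577 → 19.5577 [wait]  node(2,2) S=145.3578 payoff=0.0000 vs cont=8.8192 → 8.8192 [wait]  ⇒ S*(2)=108.2860
t_1: node(1,0) S=116.5571 payoff=25.8229 vs cont=26.6870 → 26.6870 [wait]  node(1,1) S=135.0429 payoff=7.3371 vs cont=14.1041 → 14.1041 [wait]  ⇒ S*(1)=-
t_0: node(0,0) S=125.4600 payoff=16.9200 vs cont=20.2845 → 20.2845 [wait]  ⇒ S*(0)=-

price = 20.2845
boundary = - - 108.2860 100.6018 108.2860 100.6018 108.2860 116.5571 125.4600
tree:
20.2845
26.6870 14.1041
34.0940 19.5577 8.8192
41.7782 26.2736 13.0637 4.6922
48.9171 34.0940 18.7341 7.5584 1.8972
55.5494 41.7782 25.8520 11.8386 3.3881 0.4398
61.7111 48.9171 34.0940 17.8943 5.9458 0.8888 0.0000
67.4355 55.5494 41.7782 25.8229 10.1943 1.7963 0.0000 0.0000
72.7537 61.7111 48.9171 34.0940 16.9200 3.6304 0.0000 0.0000 0.0000
77.6945 67.4355 55.5494 41.7782 25.8229 7.3371 0.0000 0.0000 0.0000 0.0000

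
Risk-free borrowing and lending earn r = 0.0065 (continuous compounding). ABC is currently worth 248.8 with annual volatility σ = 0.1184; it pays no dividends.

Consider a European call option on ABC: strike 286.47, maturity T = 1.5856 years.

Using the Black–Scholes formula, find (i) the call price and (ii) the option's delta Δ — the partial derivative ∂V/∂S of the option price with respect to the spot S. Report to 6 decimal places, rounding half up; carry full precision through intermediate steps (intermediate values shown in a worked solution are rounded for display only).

σ√T = 0.1184·√1.5856 = 0.149090
d₁ = (ln(S/K) + (r+σ²/2)T) / (σ√T) = (ln(248.8/286.47) + (0.0065+0.1184²/2)·1.5856) / 0.149090 = (-0.140984 + 0.021420) / 0.149090 = -0.801959
d₂ = d₁ − σ√T = -0.801959 − 0.149090 = -0.951050
e^{−rT} = 0.989747
N(d₁) = 0.211288,  N(d₂) = 0.170790
Call price V = S·N(d₁) − K·e^{−rT}·N(d₂) = 52.568503 − 48.424441 = 4.144061
Δ = N(d₁) = 0.211288

price = 4.144061
Δ = 0.211288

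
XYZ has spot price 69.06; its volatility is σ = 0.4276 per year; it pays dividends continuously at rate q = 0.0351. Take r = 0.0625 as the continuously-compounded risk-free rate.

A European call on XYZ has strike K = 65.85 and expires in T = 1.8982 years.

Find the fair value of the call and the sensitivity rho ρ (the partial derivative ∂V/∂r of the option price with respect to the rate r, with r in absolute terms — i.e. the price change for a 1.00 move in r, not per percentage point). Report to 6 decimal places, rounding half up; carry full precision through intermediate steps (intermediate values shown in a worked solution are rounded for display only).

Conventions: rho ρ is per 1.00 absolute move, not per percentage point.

σ√T = 0.4276·√1.8982 = 0.589127
d₁ = (ln(S/K) + (r−q+σ²/2)T) / (σ√T) = (ln(69.06/65.85) + (0.0625−0.0351+0.4276²/2)·1.8982) / 0.589127 = (0.047596 + 0.225546) / 0.589127 = 0.463639
d₂ = d₁ − σ√T = 0.463639 − 0.589127 = -0.125488
e^{−rT} = 0.888130
e^{−qT} = 0.935544
N(d₁) = 0.678547,  N(d₂) = 0.450069
Call price V = S·e^{−qT}·N(d₁) − K·e^{−rT}·N(d₂) = 43.840016 − 26.321522 = 17.518494
ρ = K·T·e^{−rT}·N(d₂) = 49.963513

price = 17.518494
ρ = 49.963513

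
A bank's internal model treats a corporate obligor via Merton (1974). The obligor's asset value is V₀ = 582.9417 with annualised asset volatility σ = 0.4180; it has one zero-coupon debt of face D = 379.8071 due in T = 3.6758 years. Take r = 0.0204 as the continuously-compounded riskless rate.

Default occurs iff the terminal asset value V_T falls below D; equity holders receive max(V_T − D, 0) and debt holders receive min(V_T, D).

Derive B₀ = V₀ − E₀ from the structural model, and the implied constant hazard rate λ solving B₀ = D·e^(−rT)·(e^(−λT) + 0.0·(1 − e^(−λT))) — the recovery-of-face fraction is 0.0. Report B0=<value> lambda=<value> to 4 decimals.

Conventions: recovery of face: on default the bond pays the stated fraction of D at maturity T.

Apply the equity-as-call identities (strike 379.8071, horizon 3.6758 years):
d₁ = [ln(V₀/D) + (r + σ²/2)T] / (σ√T)
   = [ln(582.9417/379.8071) + (0.0204 + 0.5·0.4180²)·3.6758] / (0.4180·√3.6758)
   = [0.428424 + 0.396112] / 0.801405 = 1.028862
d₂ = d₁ − σ√T = 1.028862 − 0.801405 = 0.227456
N(d₁) = 0.848228,  N(d₂) = 0.589966,  e^(−rT) = 0.927756
E₀ = V₀·N(d₁) − D·e^(−rT)·N(d₂)
   = 582.9417·0.848228 − 379.8071·0.927756·0.589966 = 286.582067
B₀ = V₀ − E₀ = 582.9417 − 286.582067 = 296.359633
e^(−λT) = (B₀·e^(rT)/D − 0)/(1 − 0) = (296.3596·1.077869/379.8071 − 0)/1 = 0.84105049
λ = −ln(0.84105049)/3.6758 = 0.047093

B0=296.3596 lambda=0.0471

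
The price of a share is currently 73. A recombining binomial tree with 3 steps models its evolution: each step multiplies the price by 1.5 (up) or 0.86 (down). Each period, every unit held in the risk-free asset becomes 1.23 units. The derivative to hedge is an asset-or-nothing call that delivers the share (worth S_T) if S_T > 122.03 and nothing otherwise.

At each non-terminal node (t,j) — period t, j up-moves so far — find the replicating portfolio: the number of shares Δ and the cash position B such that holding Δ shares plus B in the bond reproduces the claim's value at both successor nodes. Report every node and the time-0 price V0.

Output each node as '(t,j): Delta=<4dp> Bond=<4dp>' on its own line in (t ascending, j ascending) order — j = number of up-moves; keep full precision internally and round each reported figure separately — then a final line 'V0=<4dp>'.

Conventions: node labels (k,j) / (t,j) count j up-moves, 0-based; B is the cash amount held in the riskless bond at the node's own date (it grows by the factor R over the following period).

(0,0): Delta=1.4719 Bond=-49.7557
(1,0): Delta=1.6524 Bond=-72.5327
(1,1): Delta=1.3964 Bond=-52.9293
(2,0): Delta=0.0000 Bond=0.0000
(2,1): Delta=2.3438 Bond=-154.3182
(2,2): Delta=1.0000 Bond=0.0000
V0=57.6925

Since d<R<u, set p* = (R−d)/(u−d) = 0.5781; price each node as the discounted p*-expectation of its children.
Expiry values: V(3,0)=0.0000, V(3,1)=0.0000, V(3,2)=141.2550, V(3,3)=246.3750
(2,0): S=53.9908. Δ = (V_up−V_dn)/(S_up−S_dn) = (0.0000−0.0000)/(80.9862−46.4321) = 0.0000. V = [p*·0.0000 + (1−p*)·0.0000]/1.23 = 0.0000. B = V − Δ·S = 0.0000.
(2,1): S=94.1700. Δ = (V_up−V_dn)/(S_up−S_dn) = (141.2550−0.0000)/(141.2550−80.9862) = 2.3438. V = [p*·141.2550 + (1−p*)·0.0000]/1.23 = 66.3927. B = V − Δ·S = -154.3182.
(2,2): S=164.2500. Δ = (V_up−V_dn)/(S_up−S_dn) = (246.3750−141.2550)/(246.3750−141.2550) = 1.0000. V = [p*·246.3750 + (1−p*)·141.2550]/1.23 = 164.2500. B = V − Δ·S = 0.0000.
(1,0): S=62.7800. Δ = (V_up−V_dn)/(S_up−S_dn) = (66.3927−0.0000)/(94.1700−53.9908) = 1.6524. V = [p*·66.3927 + (1−p*)·0.0000]/1.23 = 31.2059. B = V − Δ·S = -72.5327.
(1,1): S=109.5000. Δ = (V_up−V_dn)/(S_up−S_dn) = (164.2500−66.3927)/(164.2500−94.1700) = 1.3964. V = [p*·164.2500 + (1−p*)·66.3927]/1.23 = 99.9727. B = V − Δ·S = -52.9293.
(0,0): S=73.0000. Δ = (V_up−V_dn)/(S_up−S_dn) = (99.9727−31.2059)/(109.5000−62.7800) = 1.4719. V = [p*·99.9727 + (1−p*)·31.2059]/1.23 = 57.6925. B = V − Δ·S = -49.7557.
As a check, the time-0 holding Δ(0,0)·S0 + B(0,0) comes to 57.6925 — exactly V0.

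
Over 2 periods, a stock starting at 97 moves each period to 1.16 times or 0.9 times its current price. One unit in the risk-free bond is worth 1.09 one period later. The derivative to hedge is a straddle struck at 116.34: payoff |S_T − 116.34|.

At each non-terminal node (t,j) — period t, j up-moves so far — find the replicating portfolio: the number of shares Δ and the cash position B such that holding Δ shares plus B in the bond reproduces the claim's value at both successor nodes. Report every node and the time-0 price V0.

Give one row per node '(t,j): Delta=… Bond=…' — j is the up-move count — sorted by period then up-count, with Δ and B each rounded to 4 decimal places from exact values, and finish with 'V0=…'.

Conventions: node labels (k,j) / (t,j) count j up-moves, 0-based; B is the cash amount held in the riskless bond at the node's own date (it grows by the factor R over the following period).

Under the risk-neutral measure, an up-move has probability p* = (R−d)/(u−d) = 0.7308 and values discount at R = 1.09.
Expiry values: V(2,0)=37.7700, V(2,1)=15.0720, V(2,2)=14.1832
Node (1,0) S=87.3000: V=(p*·15.0720+(1−p*)·37.7700)/1.09=19.4339; Δ=(15.0720−37.7700)/(101.2680−78.5700)=-1.0000; B=V−Δ·S=106.7339
Node (1,1) S=112.5200: V=(p*·14.1832+(1−p*)·15.0720)/1.09=13.2316; Δ=(14.1832−15.0720)/(130.5232−101.2680)=-0.0304; B=V−Δ·S=16.6501
Node (0,0) S=97.0000: V=(p*·13.2316+(1−p*)·19.4339)/1.09=13.6711; Δ=(13.2316−19.4339)/(112.5200−87.3000)=-0.2459; B=V−Δ·S=37.5261
Verification: the root portfolio costs Δ(0,0)·S0 + B(0,0) = 13.6711, matching V0.

(0,0): Delta=-0.2459 Bond=37.5261
(1,0): Delta=-1.0000 Bond=106.7339
(1,1): Delta=-0.0304 Bond=16.6501
V0=13.6711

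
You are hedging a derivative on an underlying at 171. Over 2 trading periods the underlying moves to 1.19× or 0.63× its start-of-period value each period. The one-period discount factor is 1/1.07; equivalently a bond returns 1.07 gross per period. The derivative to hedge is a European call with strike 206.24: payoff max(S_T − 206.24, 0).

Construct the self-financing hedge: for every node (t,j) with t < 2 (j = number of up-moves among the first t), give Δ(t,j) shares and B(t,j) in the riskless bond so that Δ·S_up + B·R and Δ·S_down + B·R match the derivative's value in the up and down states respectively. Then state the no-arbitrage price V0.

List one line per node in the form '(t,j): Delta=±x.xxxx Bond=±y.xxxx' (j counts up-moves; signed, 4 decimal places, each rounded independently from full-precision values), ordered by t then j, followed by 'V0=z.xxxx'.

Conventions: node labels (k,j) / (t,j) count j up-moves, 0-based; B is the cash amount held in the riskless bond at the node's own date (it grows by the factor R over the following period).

(0,0): Delta=0.2754 Bond=-27.7270
(1,0): Delta=0.0000 Bond=0.0000
(1,1): Delta=0.3152 Bond=-37.7591
V0=19.3649

Since d<R<u, set p* = (R−d)/(u−d) = 0.7857; price each node as the discounted p*-expectation of its children.
Terminal payoffs: V(2,0)=0.0000, V(2,1)=0.0000, V(2,2)=35.9131
  t=1,j=0: stock 107.7300 → up 128.1987 (V=0.0000), down 67.8699 (V=0.0000). Price 0.0000; hedge Δ=0.0000, bond B=0.0000.
  t=1,j=1: stock 203.4900 → up 242.1531 (V=35.9131), down 128.1987 (V=0.0000). Price 26.3714; hedge Δ=0.3152, bond B=-37.7591.
  t=0,j=0: stock 171.0000 → up 203.4900 (V=26.3714), down 107.7300 (V=0.0000). Price 19.3649; hedge Δ=0.2754, bond B=-27.7270.
Check: Δ(0,0)·S0 + B(0,0) = 19.3649 = V0.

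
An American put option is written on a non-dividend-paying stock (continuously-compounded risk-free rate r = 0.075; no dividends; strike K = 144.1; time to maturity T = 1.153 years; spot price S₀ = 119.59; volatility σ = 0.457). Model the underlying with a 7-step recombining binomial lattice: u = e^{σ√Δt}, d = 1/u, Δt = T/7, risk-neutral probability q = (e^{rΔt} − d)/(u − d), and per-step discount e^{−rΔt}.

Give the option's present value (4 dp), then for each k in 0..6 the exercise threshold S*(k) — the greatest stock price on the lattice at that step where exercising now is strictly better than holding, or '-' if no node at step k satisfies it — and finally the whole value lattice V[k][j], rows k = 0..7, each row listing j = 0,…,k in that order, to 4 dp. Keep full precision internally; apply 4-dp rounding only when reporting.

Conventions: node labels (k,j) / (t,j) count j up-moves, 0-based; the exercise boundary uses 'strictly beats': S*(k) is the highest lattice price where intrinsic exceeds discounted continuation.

Δt=0.16471  u=1.20379  d=0.83071  q=0.48708  discount=0.98772
step 7 (expiry): payoffs max(K−S,0) = 111.4529 96.7909 75.5441 44.7553 0.1390 0.0000 0.0000 0.0000
step 6: (k=6,j=0): S=39.3001, K−S=104.7999, hold=103.0307 ⇒ V=104.7999 exercise | (k=6,j=1): S=56.9501, K−S=87.1499, hold=85.3807 ⇒ V=87.1499 exercise | (k=6,j=2): S=82.5267, K−S=61.5733, hold=59.8041 ⇒ V=61.5733 exercise | (k=6,j=3): S=119.5900, K−S=24.5100, hold=22.7408 ⇒ V=24.5100 exercise | (k=6,j=4): S=173.2986, K−S=0.0000, hold=0.0704 ⇒ V=0.0704 continue | (k=6,j=5): S=251.1281, K−S=0.0000, hold=0.0000 ⇒ V=0.0000 continue | (k=6,j=6): S=363.9113, K−S=0.0000, hold=0.0000 ⇒ V=0.0000 continue  boundary S*=119.5900
step 5: (k=5,j=0): S=47.3091, K−S=96.7909, hold=95.0217 ⇒ V=96.7909 exercise | (k=5,j=1): S=68.5559, K−S=75.5441, hold=73.7749 ⇒ V=75.5441 exercise | (k=5,j=2): S=99.3447, K−S=44.7553, hold=42.9861 ⇒ V=44.7553 exercise | (k=5,j=3): S=143.9610, K−S=0.1390, hold=12.4511 ⇒ V=12.4511 continue | (k=5,j=4): S=208.6148, K−S=0.0000, hold=0.0357 ⇒ V=0.0357 continue | (k=5,j=5): S=302.3051, K−S=0.0000, hold=0.0000 ⇒ V=0.0000 continue  boundary S*=99.3447
step 4: (k=4,j=0): S=56.9501, K−S=87.1499, hold=85.3807 ⇒ V=87.1499 exercise | (k=4,j=1): S=82.5267, K−S=61.5733, hold=59.8041 ⇒ V=61.5733 exercise | (k=4,j=2): S=119.5900, K−S=24.5100, hold=28.6642 ⇒ V=28.6642 continue | (k=4,j=3): S=173.2986, K−S=0.0000, hold=6.3252 ⇒ V=6.3252 continue | (k=4,j=4): S=251.1281, K−S=0.0000, hold=0.0181 ⇒ V=0.0181 continue  boundary S*=82.5267
step 3: (k=3,j=0): S=68.5559, K−S=75.5441, hold=73.7749 ⇒ V=75.5441 exercise | (k=3,j=1): S=99.3447, K−S=44.7553, hold=44.9847 ⇒ V=44.9847 continue | (k=3,j=2): S=143.9610, K−S=0.1390, hold=17.5649 ⇒ V=17.5649 continue | (k=3,j=3): S=208.6148, K−S=0.0000, hold=3.2131 ⇒ V=3.2131 continue  boundary S*=68.5559
step 2: (k=2,j=0): S=82.5267, K−S=61.5733, hold=59.9144 ⇒ V=61.5733 exercise | (k=2,j=1): S=119.5900, K−S=24.5100, hold=31.2407 ⇒ V=31.2407 continue | (k=2,j=2): S=173.2986, K−S=0.0000, hold=10.4446 ⇒ V=10.4446 continue  boundary S*=82.5267
step 1: (k=1,j=0): S=99.3447, K−S=44.7553, hold=46.2242 ⇒ V=46.2242 continue | (k=1,j=1): S=143.9610, K−S=0.1390, hold=20.8521 ⇒ V=20.8521 continue  boundary S*=-
step 0: (k=0,j=0): S=119.5900, K−S=24.5100, hold=33.4501 ⇒ V=33.4501 continue  boundary S*=-

price = 33.4501
boundary = - - 82.5267 68.5559 82.5267 99.3447 119.5900
tree:
33.4501
46.2242 20.8521
61.5733 31.2407 10.4446
75.5441 44.9847 17.5649 3.2131
87.1499 61.5733 28.6642 6.3252 0.0181
96.7909 75.5441 44.7553 12.4511 0.0357 0.0000
104.7999 87.1499 61.5733 24.5100 0.0704 0.0000 0.0000
111.4529 96.7909 75.5441 44.7553 0.1390 0.0000 0.0000 0.0000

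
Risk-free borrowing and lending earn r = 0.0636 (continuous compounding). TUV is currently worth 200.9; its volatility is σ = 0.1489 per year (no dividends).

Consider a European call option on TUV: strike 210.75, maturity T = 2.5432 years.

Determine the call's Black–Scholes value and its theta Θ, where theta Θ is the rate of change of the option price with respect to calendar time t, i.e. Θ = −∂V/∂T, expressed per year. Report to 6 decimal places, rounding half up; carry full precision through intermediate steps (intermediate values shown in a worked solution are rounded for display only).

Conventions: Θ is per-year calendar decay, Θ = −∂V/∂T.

price = 30.792368
Θ = -10.435935

σ√T = 0.1489·√2.5432 = 0.237457
d₁ = (ln(S/K) + (r+σ²/2)T) / (σ√T) = (ln(200.9/210.75) + (0.0636+0.1489²/2)·2.5432) / 0.237457 = (-0.047865 + 0.189940) / 0.237457 = 0.598319
d₂ = d₁ − σ√T = 0.598319 − 0.237457 = 0.360862
e^{−rT} = 0.850656
N(d₁) = 0.725187,  N(d₂) = 0.640899
Call price V = S·N(d₁) − K·e^{−rT}·N(d₂) = 145.689980 − 114.897611 = 30.792368
φ(d₁) = (1/√(2π))·e^{−d₁²/2} = 0.333560
Θ = −S·φ(d₁)·σ/(2√T) − r·K·e^{−rT}·N(d₂) = −3.128447 − 7.307488 = -10.435935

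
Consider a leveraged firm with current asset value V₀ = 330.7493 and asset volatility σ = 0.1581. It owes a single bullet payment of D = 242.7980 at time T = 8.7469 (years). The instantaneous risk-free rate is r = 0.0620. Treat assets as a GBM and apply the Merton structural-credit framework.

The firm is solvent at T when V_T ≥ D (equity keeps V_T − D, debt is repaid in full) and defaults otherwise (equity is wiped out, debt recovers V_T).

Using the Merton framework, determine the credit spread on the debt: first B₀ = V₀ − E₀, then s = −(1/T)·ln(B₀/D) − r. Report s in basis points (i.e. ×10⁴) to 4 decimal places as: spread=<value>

Equity is a call on the firm's assets struck at D = 242.7980:
d₁ = [ln(V₀/D) + (r + σ²/2)T] / (σ√T)
   = [ln(330.7493/242.7980) + (0.0620 + 0.5·0.1581²)·8.7469] / (0.1581·√8.7469)
   = [0.309131 + 0.651625] / 0.467583 = 2.054727
d₂ = d₁ − σ√T = 2.054727 − 0.467583 = 1.587143
N(d₁) = 0.980047,  N(d₂) = 0.943760,  e^(−rT) = 0.581405
E₀ = V₀·N(d₁) − D·e^(−rT)·N(d₂)
   = 330.7493·0.980047 − 242.7980·0.581405·0.943760 = 190.925073
B₀ = V₀ − E₀ = 330.7493 − 190.925073 = 139.824227
spread = −(1/T)·ln(B₀/D) − r = −(1/8.7469)·ln(139.824227/242.7980) − 0.0620 = 0.00109020
in basis points: 0.00109020 × 10⁴ = 10.9020 bp

spread=10.9020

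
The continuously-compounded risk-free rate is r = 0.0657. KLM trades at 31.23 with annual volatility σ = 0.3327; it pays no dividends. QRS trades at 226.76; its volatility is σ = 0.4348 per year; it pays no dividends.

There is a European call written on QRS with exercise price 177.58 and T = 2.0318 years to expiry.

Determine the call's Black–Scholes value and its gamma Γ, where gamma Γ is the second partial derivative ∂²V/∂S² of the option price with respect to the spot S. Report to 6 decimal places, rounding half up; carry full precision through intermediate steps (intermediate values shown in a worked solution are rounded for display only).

σ√T = 0.4348·√2.0318 = 0.619769
d₁ = (ln(S/K) + (r+σ²/2)T) / (σ√T) = (ln(226.76/177.58) + (0.0657+0.4348²/2)·2.0318) / 0.619769 = (0.244471 + 0.325546) / 0.619769 = 0.919725
d₂ = d₁ − σ√T = 0.919725 − 0.619769 = 0.299956
e^{−rT} = 0.875037
N(d₁) = 0.821142,  N(d₂) = 0.617895
Call price V = S·N(d₁) − K·e^{−rT}·N(d₂) = 186.202098 − 96.014039 = 90.188060
φ(d₁) = (1/√(2π))·e^{−d₁²/2} = 0.261352
Γ = φ(d₁) / (S·σ·√T) = 0.001860

price = 90.188060
Γ = 0.001860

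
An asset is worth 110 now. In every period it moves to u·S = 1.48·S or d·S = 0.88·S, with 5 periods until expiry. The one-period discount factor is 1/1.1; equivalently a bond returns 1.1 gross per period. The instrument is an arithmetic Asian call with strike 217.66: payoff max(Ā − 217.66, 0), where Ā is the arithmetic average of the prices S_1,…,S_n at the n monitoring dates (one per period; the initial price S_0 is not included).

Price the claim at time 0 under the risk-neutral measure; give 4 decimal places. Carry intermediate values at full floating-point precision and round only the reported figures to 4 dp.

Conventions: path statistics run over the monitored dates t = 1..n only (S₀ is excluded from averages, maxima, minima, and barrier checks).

price = 4.3042

No-arbitrage gives p* = (R−d)/(u−d) = 0.3667: enumerate every path, weight its payoff by its p*-probability, and discount by R^5.
Enumerate all 2^5 = 32 price paths (U = up ×1.48, D = down ×0.88); each path with k up-moves has probability p*^k·(1−p*)^(5−k).
DDDDD: Ā=76.1926, payoff=0.0000, prob=0.101897
UDDDD: Ā=128.1421, payoff=0.0000, prob=0.058993
DUDDD: Ā=114.9421, payoff=0.0000, prob=0.058993
UUDDD: Ā=193.3117, payoff=0.0000, prob=0.034154
DDUDD: Ā=103.3261, payoff=0.0000, prob=0.058993
UDUDD: Ā=173.7757, payoff=0.0000, prob=0.034154
DUUDD: Ā=160.5757, payoff=0.0000, prob=0.034154
UUUDD: Ā=270.0591, payoff=52.3991, prob=0.019773
DDDUD: Ā=93.1040, payoff=0.0000, prob=0.058993
UDDUD: Ā=156.5840, payoff=0.0000, prob=0.034154
DUDUD: Ā=143.3840, payoff=0.0000, prob=0.034154
UUDUD: Ā=241.1458, payoff=23.4858, prob=0.019773
DDUUD: Ā=131.7680, payoff=0.0000, prob=0.034154
UDUUD: Ā=221.6098, payoff=3.9498, prob=0.019773
DUUUD: Ā=208.4098, payoff=0.0000, prob=0.019773
UUUUD: Ā=350.5074, payoff=132.8474, prob=0.011448
DDDDU: Ā=84.1086, payoff=0.0000, prob=0.058993
UDDDU: Ā=141.4553, payoff=0.0000, prob=0.034154
DUDDU: Ā=128.2553, payoff=0.0000, prob=0.034154
UUDDU: Ā=215.7021, payoff=0.0000, prob=0.019773
DDUDU: Ā=116.6393, payoff=0.0000, prob=0.034154
UDUDU: Ā=196.1661, payoff=0.0000, prob=0.019773
DUUDU: Ā=182.9661, payoff=0.0000, prob=0.019773
UUUDU: Ā=307.7157, payoff=90.0557, prob=0.011448
DDDUU: Ā=106.4172, payoff=0.0000, prob=0.034154
UDDUU: Ā=178.9744, payoff=0.0000, prob=0.019773
DUDUU: Ā=165.7744, payoff=0.0000, prob=0.019773
UUDUU: Ā=278.8025, payoff=61.1425, prob=0.011448
DDUUU: Ā=154.1584, payoff=0.0000, prob=0.019773
UDUUU: Ā=259.2665, payoff=41.6065, prob=0.011448
DUUUU: Ā=246.0665, payoff=28.4065, prob=0.011448
UUUUU: Ā=413.8390, payoff=196.1790, prob=0.006628
Price = Σ prob·payoff / R^5 = 6.931947 / 1.610510 = 4.3042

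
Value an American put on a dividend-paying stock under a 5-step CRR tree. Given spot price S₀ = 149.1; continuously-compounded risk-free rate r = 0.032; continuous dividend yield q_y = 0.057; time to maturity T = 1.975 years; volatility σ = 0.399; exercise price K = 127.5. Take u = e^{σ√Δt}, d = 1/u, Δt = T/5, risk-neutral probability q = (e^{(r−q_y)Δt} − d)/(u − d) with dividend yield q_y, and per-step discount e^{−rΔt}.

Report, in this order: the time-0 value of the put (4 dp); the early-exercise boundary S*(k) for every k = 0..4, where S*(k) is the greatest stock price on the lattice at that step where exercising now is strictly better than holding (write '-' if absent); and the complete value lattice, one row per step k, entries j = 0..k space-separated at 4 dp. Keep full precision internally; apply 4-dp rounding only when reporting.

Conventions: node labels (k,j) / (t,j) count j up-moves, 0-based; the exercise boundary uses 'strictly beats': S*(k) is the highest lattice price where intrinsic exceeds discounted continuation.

Δt=0.39500  u=1.28501  d=0.77820  q=0.41825  discount=0.98744
step 5 (expiry): payoffs max(K−S,0) = 84.9458 57.2321 11.4699 0.0000 0.0000 0.0000
step 4: (k=4,j=0): S=54.6827, K−S=72.8173, hold=72.4333 ⇒ V=72.8173 exercise | (k=4,j=1): S=90.2950, K−S=37.2050, hold=37.6138 ⇒ V=37.6138 continue | (k=4,j=2): S=149.1000, K−S=0.0000, hold=6.5889 ⇒ V=6.5889 continue | (k=4,j=3): S=246.2020, K−S=0.0000, hold=0.0000 ⇒ V=0.0000 continue | (k=4,j=4): S=406.5422, K−S=0.0000, hold=0.0000 ⇒ V=0.0000 continue  boundary S*=54.6827
step 3: (k=3,j=0): S=70.2679, K−S=57.2321, hold=57.3639 ⇒ V=57.3639 continue | (k=3,j=1): S=116.0301, K−S=11.4699, hold=24.3283 ⇒ V=24.3283 continue | (k=3,j=2): S=191.5952, K−S=0.0000, hold=3.7849 ⇒ V=3.7849 continue | (k=3,j=3): S=316.3724, K−S=0.0000, hold=0.0000 ⇒ V=0.0000 continue  boundary S*=-
step 2: (k=2,j=0): S=90.2950, K−S=37.2050, hold=43.0000 ⇒ V=43.0000 continue | (k=2,j=1): S=149.1000, K−S=0.0000, hold=15.5385 ⇒ V=15.5385 continue | (k=2,j=2): S=246.2020, K−S=0.0000, hold=2.1743 ⇒ V=2.1743 continue  boundary S*=-
step 1: (k=1,j=0): S=116.0301, K−S=11.4699, hold=31.1185 ⇒ V=31.1185 continue | (k=1,j=1): S=191.5952, K−S=0.0000, hold=9.8240 ⇒ V=9.8240 continue  boundary S*=-
step 0: (k=0,j=0): S=149.1000, K−S=0.0000, hold=21.9331 ⇒ V=21.9331 continue  boundary S*=-

price = 21.9331
boundary = - - - - 54.6827
tree:
21.9331
31.1185 9.8240
43.0000 15.5385 2.1743
57.3639 24.3283 3.7849 0.0000
72.8173 37.6138 6.5889 0.0000 0.0000
84.9458 57.2321 11.4699 0.0000 0.0000 0.0000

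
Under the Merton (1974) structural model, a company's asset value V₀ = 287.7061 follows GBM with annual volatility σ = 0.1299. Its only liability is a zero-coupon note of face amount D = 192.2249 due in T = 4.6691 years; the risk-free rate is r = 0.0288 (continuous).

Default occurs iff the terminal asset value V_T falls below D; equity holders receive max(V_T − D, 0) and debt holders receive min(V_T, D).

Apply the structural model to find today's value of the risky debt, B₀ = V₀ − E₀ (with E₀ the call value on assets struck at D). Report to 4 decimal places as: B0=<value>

Equity is a call on the firm's assets struck at D = 192.2249:
d₁ = [ln(V₀/D) + (r + σ²/2)T] / (σ√T)
   = [ln(287.7061/192.2249) + (0.0288 + 0.5·0.1299²)·4.6691] / (0.1299·√4.6691)
   = [0.403273 + 0.173863] / 0.280689 = 2.056141
d₂ = d₁ − σ√T = 2.056141 − 0.280689 = 1.775452
N(d₁) = 0.980116,  N(d₂) = 0.962088,  e^(−rT) = 0.874179
E₀ = V₀·N(d₁) − D·e^(−rT)·N(d₂)
   = 287.7061·0.980116 − 192.2249·0.874179·0.962088 = 120.316878
B₀ = V₀ − E₀ = 287.7061 − 120.316878 = 167.389222

B0=167.3892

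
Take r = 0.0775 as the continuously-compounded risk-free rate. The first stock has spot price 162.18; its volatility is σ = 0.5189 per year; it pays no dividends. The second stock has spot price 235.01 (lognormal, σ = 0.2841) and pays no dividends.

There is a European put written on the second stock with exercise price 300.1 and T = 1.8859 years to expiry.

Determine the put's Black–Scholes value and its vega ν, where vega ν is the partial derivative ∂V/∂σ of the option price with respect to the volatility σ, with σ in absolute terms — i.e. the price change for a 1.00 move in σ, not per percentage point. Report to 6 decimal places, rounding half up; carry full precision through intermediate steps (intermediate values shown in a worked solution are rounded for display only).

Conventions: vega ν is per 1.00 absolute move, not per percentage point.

σ√T = 0.2841·√1.8859 = 0.390149
d₁ = (ln(S/K) + (r+σ²/2)T) / (σ√T) = (ln(235.01/300.1) + (0.0775+0.2841²/2)·1.8859) / 0.390149 = (-0.244488 + 0.222265) / 0.390149 = -0.056958
d₂ = d₁ − σ√T = -0.056958 − 0.390149 = -0.447108
e^{−rT} = 0.864022
N(−d₁) = 0.522711,  N(−d₂) = 0.672601
Put price V = K·e^{−rT}·N(−d₂) − S·N(−d₁) = 174.400772 − 122.842279 = 51.558493
φ(d₁) = (1/√(2π))·e^{−d₁²/2} = 0.398296
ν = S·φ(d₁)·√T = 128.543836

price = 51.558493
ν = 128.543836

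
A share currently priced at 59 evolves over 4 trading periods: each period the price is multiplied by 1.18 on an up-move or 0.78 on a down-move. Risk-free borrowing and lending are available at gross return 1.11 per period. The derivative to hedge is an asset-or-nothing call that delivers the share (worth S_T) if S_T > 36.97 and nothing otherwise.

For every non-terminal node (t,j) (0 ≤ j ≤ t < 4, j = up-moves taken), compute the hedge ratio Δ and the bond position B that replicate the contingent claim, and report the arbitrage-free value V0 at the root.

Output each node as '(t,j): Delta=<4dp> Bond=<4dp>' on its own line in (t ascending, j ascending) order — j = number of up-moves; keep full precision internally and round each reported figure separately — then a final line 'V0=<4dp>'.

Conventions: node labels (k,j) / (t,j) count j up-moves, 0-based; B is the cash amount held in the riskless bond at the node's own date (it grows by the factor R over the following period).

(0,0): Delta=1.0757 Bond=-4.8663
(1,0): Delta=1.4055 Bond=-20.5775
(1,1): Delta=1.0295 Bond=-2.1825
(2,0): Delta=2.5872 Bond=-65.2601
(2,1): Delta=1.2398 Bond=-13.8431
(2,2): Delta=1.0000 Bond=0.0000
(3,0): Delta=0.0000 Bond=0.0000
(3,1): Delta=2.9500 Bond=-87.8045
(3,2): Delta=1.0000 Bond=0.0000
(3,3): Delta=1.0000 Bond=0.0000
V0=58.6016

Under the risk-neutral measure, an up-move has probability p* = (R−d)/(u−d) = 0.8250 and values discount at R = 1.11.
Payoffs at expiry: V(4,0)=0.0000, V(4,1)=0.0000, V(4,2)=49.9810, V(4,3)=75.6123, V(4,4)=114.3879
(3,0): S=27.9986. Δ = (V_up−V_dn)/(S_up−S_dn) = (0.0000−0.0000)/(33.0383−21.8389) = 0.0000. V = [p*·0.0000 + (1−p*)·0.0000]/1.11 = 0.0000. B = V − Δ·S = 0.0000.
(3,1): S=42.3568. Δ = (V_up−V_dn)/(S_up−S_dn) = (49.9810−0.0000)/(49.9810−33.0383) = 2.9500. V = [p*·49.9810 + (1−p*)·0.0000]/1.11 = 37.1481. B = V − Δ·S = -87.8045.
(3,2): S=64.0782. Δ = (V_up−V_dn)/(S_up−S_dn) = (75.6123−49.9810)/(75.6123−49.9810) = 1.0000. V = [p*·75.6123 + (1−p*)·49.9810]/1.11 = 64.0782. B = V − Δ·S = 0.0000.
(3,3): S=96.9389. Δ = (V_up−V_dn)/(S_up−S_dn) = (114.3879−75.6123)/(114.3879−75.6123) = 1.0000. V = [p*·114.3879 + (1−p*)·75.6123]/1.11 = 96.9389. B = V − Δ·S = 0.0000.
(2,0): S=35.8956. Δ = (V_up−V_dn)/(S_up−S_dn) = (37.1481−0.0000)/(42.3568−27.9986) = 2.5872. V = [p*·37.1481 + (1−p*)·0.0000]/1.11 = 27.6100. B = V − Δ·S = -65.2601.
(2,1): S=54.3036. Δ = (V_up−V_dn)/(S_up−S_dn) = (64.0782−37.1481)/(64.0782−42.3568) = 1.2398. V = [p*·64.0782 + (1−p*)·37.1481]/1.11 = 53.4824. B = V − Δ·S = -13.8431.
(2,2): S=82.1516. Δ = (V_up−V_dn)/(S_up−S_dn) = (96.9389−64.0782)/(96.9389−64.0782) = 1.0000. V = [p*·96.9389 + (1−p*)·64.0782]/1.11 = 82.1516. B = V − Δ·S = 0.0000.
(1,0): S=46.0200. Δ = (V_up−V_dn)/(S_up−S_dn) = (53.4824−27.6100)/(54.3036−35.8956) = 1.4055. V = [p*·53.4824 + (1−p*)·27.6100]/1.11 = 44.1034. B = V − Δ·S = -20.5775.
(1,1): S=69.6200. Δ = (V_up−V_dn)/(S_up−S_dn) = (82.1516−53.4824)/(82.1516−54.3036) = 1.0295. V = [p*·82.1516 + (1−p*)·53.4824]/1.11 = 69.4905. B = V − Δ·S = -2.1825.
(0,0): S=59.0000. Δ = (V_up−V_dn)/(S_up−S_dn) = (69.4905−44.1034)/(69.6200−46.0200) = 1.0757. V = [p*·69.4905 + (1−p*)·44.1034]/1.11 = 58.6016. B = V − Δ·S = -4.8663.
Sanity check at the root: Δ(0,0)·S0 + B(0,0) reproduces V0 = 58.6016.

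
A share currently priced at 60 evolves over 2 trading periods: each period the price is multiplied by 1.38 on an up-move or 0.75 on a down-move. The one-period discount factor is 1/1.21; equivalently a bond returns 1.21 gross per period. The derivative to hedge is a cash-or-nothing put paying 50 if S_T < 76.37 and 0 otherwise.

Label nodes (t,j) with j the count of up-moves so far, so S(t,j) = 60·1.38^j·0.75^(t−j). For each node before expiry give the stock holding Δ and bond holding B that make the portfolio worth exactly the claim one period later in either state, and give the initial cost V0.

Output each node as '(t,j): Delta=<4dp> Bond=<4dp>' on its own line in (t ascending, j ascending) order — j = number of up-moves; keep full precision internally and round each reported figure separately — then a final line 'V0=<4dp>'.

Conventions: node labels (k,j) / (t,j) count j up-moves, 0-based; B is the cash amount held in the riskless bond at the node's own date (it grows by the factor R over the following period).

Risk-neutral probability p* = (R−d)/(u−d) = (1.21−0.75)/(1.38−0.75) = 0.7302.
At maturity the claim pays: V(2,0)=50.0000, V(2,1)=50.0000, V(2,2)=0.0000
(1,0): S=45.0000. Δ = (V_up−V_dn)/(S_up−S_dn) = (50.0000−50.0000)/(62.1000−33.7500) = 0.0000. V = [p*·50.0000 + (1−p*)·50.0000]/1.21 = 41.3223. B = V − Δ·S = 41.3223.
(1,1): S=82.8000. Δ = (V_up−V_dn)/(S_up−S_dn) = (0.0000−50.0000)/(114.2640−62.1000) = -0.9585. V = [p*·0.0000 + (1−p*)·50.0000]/1.21 = 11.1505. B = V − Δ·S = 90.5155.
(0,0): S=60.0000. Δ = (V_up−V_dn)/(S_up−S_dn) = (11.1505−41.3223)/(82.8000−45.0000) = -0.7982. V = [p*·11.1505 + (1−p*)·41.3223]/1.21 = 15.9439. B = V − Δ·S = 63.8357.
As a check, the time-0 holding Δ(0,0)·S0 + B(0,0) comes to 15.9439 — exactly V0.

(0,0): Delta=-0.7982 Bond=63.8357
(1,0): Delta=0.0000 Bond=41.3223
(1,1): Delta=-0.9585 Bond=90.5155
V0=15.9439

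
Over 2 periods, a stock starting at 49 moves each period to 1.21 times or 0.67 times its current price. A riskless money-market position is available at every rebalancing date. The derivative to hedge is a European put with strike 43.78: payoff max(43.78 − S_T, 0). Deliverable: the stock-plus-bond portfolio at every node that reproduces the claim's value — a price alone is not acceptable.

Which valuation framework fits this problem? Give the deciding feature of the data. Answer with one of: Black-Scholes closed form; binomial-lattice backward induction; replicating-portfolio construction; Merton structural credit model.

framework: replicating-portfolio construction

Key observation: since the answer must list Δ and B at each node of the 1.21/0.67 lattice on 49, the replicating-portfolio method — solving the two-state system at every node — is the one that applies.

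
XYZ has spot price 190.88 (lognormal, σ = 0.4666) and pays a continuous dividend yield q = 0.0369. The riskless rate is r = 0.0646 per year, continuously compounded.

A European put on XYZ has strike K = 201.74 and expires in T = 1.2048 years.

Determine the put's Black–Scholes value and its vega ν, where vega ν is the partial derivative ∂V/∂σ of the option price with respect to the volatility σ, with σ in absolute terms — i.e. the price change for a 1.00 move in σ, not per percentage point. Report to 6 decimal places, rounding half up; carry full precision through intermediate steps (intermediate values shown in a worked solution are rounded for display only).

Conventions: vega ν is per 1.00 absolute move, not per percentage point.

price = 39.371421
ν = 78.153876

σ√T = 0.4666·√1.2048 = 0.512156
d₁ = (ln(S/K) + (r−q+σ²/2)T) / (σ√T) = (ln(190.88/201.74) + (0.0646−0.0369+0.4666²/2)·1.2048) / 0.512156 = (-0.055335 + 0.164525) / 0.512156 = 0.213197
d₂ = d₁ − σ√T = 0.213197 − 0.512156 = -0.298959
e^{−rT} = 0.925122
e^{−qT} = 0.956517
N(−d₁) = 0.415587,  N(−d₂) = 0.617514
Put price V = K·e^{−rT}·N(−d₂) − S·e^{−qT}·N(−d₁) = 115.249198 − 75.877777 = 39.371421
φ(d₁) = (1/√(2π))·e^{−d₁²/2} = 0.389978
ν = S·e^{−qT}·φ(d₁)·√T = 78.153876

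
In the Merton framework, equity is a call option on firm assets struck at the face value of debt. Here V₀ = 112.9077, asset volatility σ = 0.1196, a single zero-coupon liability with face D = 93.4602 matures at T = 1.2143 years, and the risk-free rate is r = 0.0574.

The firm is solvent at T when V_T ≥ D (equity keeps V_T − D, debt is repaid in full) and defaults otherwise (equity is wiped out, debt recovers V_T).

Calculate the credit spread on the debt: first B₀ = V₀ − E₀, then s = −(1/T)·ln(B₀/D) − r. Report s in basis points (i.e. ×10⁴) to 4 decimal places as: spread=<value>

Work the structural quantities from V₀ = 112.9077 against face 93.4602:
d₁ = [ln(V₀/D) + (r + σ²/2)T] / (σ√T)
   = [ln(112.9077/93.4602) + (0.0574 + 0.5·0.1196²)·1.2143] / (0.1196·√1.2143)
   = [0.189035 + 0.078386] / 0.131794 = 2.029087
d₂ = d₁ − σ√T = 2.029087 − 0.131794 = 1.897293
N(d₁) = 0.978775,  N(d₂) = 0.971105,  e^(−rT) = 0.932673
E₀ = V₀·N(d₁) − D·e^(−rT)·N(d₂)
   = 112.9077·0.978775 − 93.4602·0.932673·0.971105 = 25.862158
B₀ = V₀ − E₀ = 112.9077 − 25.862158 = 87.045542
spread = −(1/T)·ln(B₀/D) − r = −(1/1.2143)·ln(87.045542/93.4602) − 0.0574 = 0.00115573
in basis points: 0.00115573 × 10⁴ = 11.5573 bp

spread=11.5573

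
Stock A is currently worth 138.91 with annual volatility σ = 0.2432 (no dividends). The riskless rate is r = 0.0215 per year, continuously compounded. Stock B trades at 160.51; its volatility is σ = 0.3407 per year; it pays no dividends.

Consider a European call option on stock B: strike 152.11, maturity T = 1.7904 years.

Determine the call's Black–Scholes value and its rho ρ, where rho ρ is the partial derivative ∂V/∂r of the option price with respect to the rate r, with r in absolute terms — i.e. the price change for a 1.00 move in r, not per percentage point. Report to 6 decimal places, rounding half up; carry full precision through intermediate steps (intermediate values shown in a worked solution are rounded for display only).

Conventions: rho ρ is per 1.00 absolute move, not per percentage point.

price = 35.292013
ρ = 128.351872

σ√T = 0.3407·√1.7904 = 0.455876
d₁ = (ln(S/K) + (r+σ²/2)T) / (σ√T) = (ln(160.51/152.11) + (0.0215+0.3407²/2)·1.7904) / 0.455876 = (0.053752 + 0.142405) / 0.455876 = 0.430287
d₂ = d₁ − σ√T = 0.430287 − 0.455876 = -0.025590
e^{−rT} = 0.962238
N(d₁) = 0.666506,  N(d₂) = 0.489792
Call price V = S·N(d₁) − K·e^{−rT}·N(d₂) = 106.980950 − 71.688937 = 35.292013
ρ = K·T·e^{−rT}·N(d₂) = 128.351872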